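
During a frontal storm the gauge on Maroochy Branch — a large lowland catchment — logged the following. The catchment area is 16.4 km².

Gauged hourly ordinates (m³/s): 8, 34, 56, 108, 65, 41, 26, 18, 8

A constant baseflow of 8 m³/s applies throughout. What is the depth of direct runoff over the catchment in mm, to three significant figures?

d ≈ 64.1 mm

Direct runoff: 0.0, 26.0, 48.0, 100.0, 57.0, 33.0, 18.0, 10.0, 0.0 m³/s; ΣQ_DR = 292.0 m³/s.
V = ΣQ_DR · Δt = 292.0 × 3600 s = 1.051 × 10^6 m³.
Over A = 16.4 km², depth = V / A = 64.1 mm.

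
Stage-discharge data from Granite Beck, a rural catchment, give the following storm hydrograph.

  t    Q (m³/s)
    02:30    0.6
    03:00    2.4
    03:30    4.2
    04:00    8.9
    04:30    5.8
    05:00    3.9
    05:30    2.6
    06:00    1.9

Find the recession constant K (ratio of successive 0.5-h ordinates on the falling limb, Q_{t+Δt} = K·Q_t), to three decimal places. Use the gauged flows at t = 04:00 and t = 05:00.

Using the recession-limb readings at t = 04:00 and t = 05:00: Q falls from 8.9 to 3.9 m³/s over 2 intervals.
K = (Q₂/Q₁)^(1/2) = (3.9/8.9)^(1/2) = 0.662.

K ≈ 0.662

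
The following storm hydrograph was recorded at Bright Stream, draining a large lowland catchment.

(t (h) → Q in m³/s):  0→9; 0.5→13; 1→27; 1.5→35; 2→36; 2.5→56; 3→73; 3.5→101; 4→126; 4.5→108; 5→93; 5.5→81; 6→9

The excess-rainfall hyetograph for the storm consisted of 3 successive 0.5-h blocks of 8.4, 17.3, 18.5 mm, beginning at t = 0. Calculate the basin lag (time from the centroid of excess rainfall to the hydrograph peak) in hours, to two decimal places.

Centroid of excess rainfall: t_c = Σ P_i·t̄_i / ΣP_i = 0.8643 h (block centres at 0.25, 0.75, 1.25 h).
Hydrograph peak occurs at t = 4 h, so basin lag t_L = 4 − 0.8643 = 3.14 h.

t_L ≈ 3.14 h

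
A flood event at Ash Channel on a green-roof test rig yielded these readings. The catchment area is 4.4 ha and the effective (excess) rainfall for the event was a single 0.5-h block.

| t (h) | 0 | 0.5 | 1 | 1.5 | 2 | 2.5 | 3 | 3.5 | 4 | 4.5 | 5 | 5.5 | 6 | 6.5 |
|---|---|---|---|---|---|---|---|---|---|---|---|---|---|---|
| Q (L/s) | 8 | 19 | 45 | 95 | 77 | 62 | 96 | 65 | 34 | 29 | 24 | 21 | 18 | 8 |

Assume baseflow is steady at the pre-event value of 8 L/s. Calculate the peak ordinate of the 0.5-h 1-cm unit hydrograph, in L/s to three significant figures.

Direct runoff: 0.0, 11.0, 37.0, 87.0, 69.0, 54.0, 88.0, 57.0, 26.0, 21.0, 16.0, 13.0, 10.0, 0.0 L/s; ΣQ_DR = 489.0 L/s, peak = 88.0 L/s.
Runoff depth d = ΣQ_DR·Δt / A = 489.0 × 1800 / (4.4 ha) = 20.00 mm.
The 1-cm UH is the DRH scaled by (10 mm)/d, so U_p = 88.0 × 10/20.00 = 44.0 L/s.

U_p ≈ 44.0 L/s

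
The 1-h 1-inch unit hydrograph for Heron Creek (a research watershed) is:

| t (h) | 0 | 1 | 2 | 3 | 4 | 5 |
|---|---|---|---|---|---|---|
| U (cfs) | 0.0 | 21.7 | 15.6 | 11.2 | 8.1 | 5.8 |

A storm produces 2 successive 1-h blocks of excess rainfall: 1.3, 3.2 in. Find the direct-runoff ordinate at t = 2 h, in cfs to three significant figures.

By discrete convolution, Q_j = Σ (P_i / 1 in) · U_{j−i}.
At t = 2 h (j=2): Q = (1.3/1)·15.6 + (3.2/1)·21.7 = 89.7 cfs.

Q ≈ 89.7 cfs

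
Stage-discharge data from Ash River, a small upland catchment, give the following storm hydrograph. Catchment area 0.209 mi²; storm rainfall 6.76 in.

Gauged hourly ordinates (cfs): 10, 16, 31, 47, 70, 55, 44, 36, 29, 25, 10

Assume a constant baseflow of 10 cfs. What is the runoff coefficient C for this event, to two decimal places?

C ≈ 0.29

ΣQ_DR = 263.0 cfs; V = ΣQ_DR·Δt = 9.468 × 10^5 ft³.
Runoff depth d = V / A = 1.950 in.
C = d / P = 1.950 / 6.76 = 0.29.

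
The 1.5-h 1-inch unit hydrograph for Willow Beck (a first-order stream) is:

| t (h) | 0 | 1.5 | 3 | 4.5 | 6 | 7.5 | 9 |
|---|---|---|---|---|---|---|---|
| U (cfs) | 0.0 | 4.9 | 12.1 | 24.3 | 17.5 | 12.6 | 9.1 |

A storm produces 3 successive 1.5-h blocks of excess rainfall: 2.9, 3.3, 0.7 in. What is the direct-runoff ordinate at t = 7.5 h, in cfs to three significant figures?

By discrete convolution, Q_j = Σ (P_i / 1 in) · U_{j−i}.
At t = 7.5 h (j=5): Q = (2.9/1)·12.6 + (3.3/1)·17.5 + (0.7/1)·24.3 = 111 cfs.

Q ≈ 111 cfs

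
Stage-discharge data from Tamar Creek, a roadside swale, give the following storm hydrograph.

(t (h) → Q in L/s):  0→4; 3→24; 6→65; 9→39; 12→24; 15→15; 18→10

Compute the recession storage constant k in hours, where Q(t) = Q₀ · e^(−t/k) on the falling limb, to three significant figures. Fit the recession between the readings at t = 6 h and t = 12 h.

On the falling limb, Q drops from 65 to 24 L/s between t = 6 h and t = 12 h (Δt = 6 h).
k = −Δt / ln(Q₂/Q₁) = −6 / ln(24/65) = 6.02 h.

k ≈ 6.02 h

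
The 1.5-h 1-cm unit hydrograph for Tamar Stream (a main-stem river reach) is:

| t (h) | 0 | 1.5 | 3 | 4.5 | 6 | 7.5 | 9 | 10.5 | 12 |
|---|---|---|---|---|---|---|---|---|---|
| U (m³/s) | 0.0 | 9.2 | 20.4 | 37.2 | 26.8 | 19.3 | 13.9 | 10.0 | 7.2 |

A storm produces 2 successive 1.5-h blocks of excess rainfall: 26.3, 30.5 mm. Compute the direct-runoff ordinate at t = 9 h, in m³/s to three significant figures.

By discrete convolution, Q_j = Σ (P_i / 10 mm) · U_{j−i}.
At t = 9 h (j=6): Q = (26.3/10)·13.9 + (30.5/10)·19.3 = 95.4 m³/s.

Q ≈ 95.4 m³/s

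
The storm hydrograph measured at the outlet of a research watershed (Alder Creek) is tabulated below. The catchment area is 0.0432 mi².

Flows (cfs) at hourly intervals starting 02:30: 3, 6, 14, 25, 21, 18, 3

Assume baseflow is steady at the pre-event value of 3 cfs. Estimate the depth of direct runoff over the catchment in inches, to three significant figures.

d ≈ 2.48 in

Direct runoff: 0.0, 3.0, 11.0, 22.0, 18.0, 15.0, 0.0 cfs; ΣQ_DR = 69.00 cfs.
V = ΣQ_DR · Δt = 69.00 × 3600 s = 2.484 × 10^5 ft³.
Over A = 0.0432 mi², depth = V / A = 2.48 in.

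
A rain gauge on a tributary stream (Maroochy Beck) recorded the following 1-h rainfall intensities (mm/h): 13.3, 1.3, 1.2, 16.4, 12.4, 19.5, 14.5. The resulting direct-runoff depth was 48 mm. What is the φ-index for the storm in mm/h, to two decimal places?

Only the 5 blocks with intensity above φ contribute runoff: 13.3, 16.4, 12.4, 19.5, 14.5 mm/h.
Σ(I−φ)·Δt = d  ⇒  (13.3+16.4+12.4+19.5+14.5 − 5φ)·1 = 48
φ = (76.10 − 48/1) / 5 = 5.62 mm/h.

φ ≈ 5.62 mm/h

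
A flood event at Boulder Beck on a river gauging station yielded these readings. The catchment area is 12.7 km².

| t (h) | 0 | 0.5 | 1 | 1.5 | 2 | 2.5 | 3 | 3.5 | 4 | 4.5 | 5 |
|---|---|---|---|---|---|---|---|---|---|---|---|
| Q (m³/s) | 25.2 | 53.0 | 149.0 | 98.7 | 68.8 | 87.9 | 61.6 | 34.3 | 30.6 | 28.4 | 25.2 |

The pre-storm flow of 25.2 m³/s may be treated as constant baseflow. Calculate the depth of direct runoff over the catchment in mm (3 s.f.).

d ≈ 54.6 mm

Direct runoff: 0.0, 27.8, 123.8, 73.5, 43.6, 62.7, 36.4, 9.1, 5.4, 3.2, 0.0 m³/s; ΣQ_DR = 385.5 m³/s.
V = ΣQ_DR · Δt = 385.5 × 1800 s = 6.939 × 10^5 m³.
Over A = 12.7 km², depth = V / A = 54.6 mm.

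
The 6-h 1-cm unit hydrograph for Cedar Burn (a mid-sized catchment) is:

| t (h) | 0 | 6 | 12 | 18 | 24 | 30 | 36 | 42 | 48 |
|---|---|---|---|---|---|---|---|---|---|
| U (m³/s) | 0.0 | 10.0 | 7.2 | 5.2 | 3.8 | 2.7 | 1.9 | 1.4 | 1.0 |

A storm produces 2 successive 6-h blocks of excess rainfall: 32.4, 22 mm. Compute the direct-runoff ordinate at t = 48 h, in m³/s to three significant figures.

Q ≈ 6.32 m³/s

By discrete convolution, Q_j = Σ (P_i / 10 mm) · U_{j−i}.
At t = 48 h (j=8): Q = (32.4/10)·1.0 + (22/10)·1.4 = 6.32 m³/s.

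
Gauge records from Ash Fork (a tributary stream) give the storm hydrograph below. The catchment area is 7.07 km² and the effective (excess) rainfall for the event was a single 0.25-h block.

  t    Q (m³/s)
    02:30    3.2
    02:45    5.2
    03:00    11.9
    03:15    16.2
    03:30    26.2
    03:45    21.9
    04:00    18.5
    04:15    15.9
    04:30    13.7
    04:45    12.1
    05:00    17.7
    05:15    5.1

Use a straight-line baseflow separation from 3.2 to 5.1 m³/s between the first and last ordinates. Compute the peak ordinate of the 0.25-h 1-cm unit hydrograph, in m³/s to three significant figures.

U_p ≈ 14.9 m³/s

Direct runoff: 0.00, 1.83, 8.35, 12.48, 22.31, 17.84, 14.26, 11.49, 9.12, 7.35, 12.77, 0.00 m³/s; ΣQ_DR = 117.8 m³/s, peak = 22.31 m³/s.
Runoff depth d = ΣQ_DR·Δt / A = 117.8 × 900 / (7.07 km²) = 15.00 mm.
The 1-cm UH is the DRH scaled by (10 mm)/d, so U_p = 22.31 × 10/15.00 = 14.9 m³/s.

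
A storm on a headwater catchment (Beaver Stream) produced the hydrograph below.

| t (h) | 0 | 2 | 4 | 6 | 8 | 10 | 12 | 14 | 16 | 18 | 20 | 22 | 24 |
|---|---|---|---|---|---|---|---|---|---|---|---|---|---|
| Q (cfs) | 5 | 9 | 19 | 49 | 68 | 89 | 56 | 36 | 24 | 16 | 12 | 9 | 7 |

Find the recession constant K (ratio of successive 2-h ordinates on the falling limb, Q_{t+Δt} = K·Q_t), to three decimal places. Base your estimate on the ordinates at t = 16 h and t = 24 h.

K ≈ 0.735

Using the recession-limb readings at t = 16 h and t = 24 h: Q falls from 24 to 7 cfs over 4 intervals.
K = (Q₂/Q₁)^(1/4) = (7/24)^(1/4) = 0.735.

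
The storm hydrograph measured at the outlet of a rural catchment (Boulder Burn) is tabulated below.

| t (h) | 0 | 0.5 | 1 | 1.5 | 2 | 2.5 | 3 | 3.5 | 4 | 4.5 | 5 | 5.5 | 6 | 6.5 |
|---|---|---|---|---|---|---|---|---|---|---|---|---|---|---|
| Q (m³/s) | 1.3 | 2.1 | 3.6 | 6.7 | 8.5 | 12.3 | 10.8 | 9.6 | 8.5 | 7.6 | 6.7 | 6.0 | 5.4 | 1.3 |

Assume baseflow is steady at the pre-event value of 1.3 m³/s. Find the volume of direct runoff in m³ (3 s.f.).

V ≈ 1.30 × 10^5 m³

Direct-runoff ordinates (Q − Q_b): 0.0, 0.8, 2.3, 5.4, 7.2, 11.0, 9.5, 8.3, 7.2, 6.3, 5.4, 4.7, 4.1, 0.0 m³/s.
ΣQ_DR = 72.20 m³/s.
With Δt = 0.5 h = 1800 s, V = ΣQ_DR · Δt = 72.20 × 1800 = 1.30 × 10^5 m³.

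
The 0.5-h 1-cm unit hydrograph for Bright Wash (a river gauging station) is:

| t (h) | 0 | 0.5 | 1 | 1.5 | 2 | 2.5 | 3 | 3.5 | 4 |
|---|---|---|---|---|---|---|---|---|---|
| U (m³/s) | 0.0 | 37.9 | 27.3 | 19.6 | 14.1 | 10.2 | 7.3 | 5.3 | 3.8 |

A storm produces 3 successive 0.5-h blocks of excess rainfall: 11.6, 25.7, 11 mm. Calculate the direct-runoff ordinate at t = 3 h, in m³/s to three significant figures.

Q ≈ 50.2 m³/s

By discrete convolution, Q_j = Σ (P_i / 10 mm) · U_{j−i}.
At t = 3 h (j=6): Q = (11.6/10)·7.3 + (25.7/10)·10.2 + (11/10)·14.1 = 50.2 m³/s.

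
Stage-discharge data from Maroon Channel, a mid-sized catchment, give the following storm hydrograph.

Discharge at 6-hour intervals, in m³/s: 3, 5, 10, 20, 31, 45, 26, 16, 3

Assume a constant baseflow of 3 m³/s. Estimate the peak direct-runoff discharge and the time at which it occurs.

Subtracting baseflow gives direct-runoff ordinates: 0.0, 2.0, 7.0, 17.0, 28.0, 42.0, 23.0, 13.0, 0.0 m³/s.
The maximum is 42.0 m³/s, occurring at the reading for t = 30 h.

Q_p = 42.0 m³/s at t = 30 h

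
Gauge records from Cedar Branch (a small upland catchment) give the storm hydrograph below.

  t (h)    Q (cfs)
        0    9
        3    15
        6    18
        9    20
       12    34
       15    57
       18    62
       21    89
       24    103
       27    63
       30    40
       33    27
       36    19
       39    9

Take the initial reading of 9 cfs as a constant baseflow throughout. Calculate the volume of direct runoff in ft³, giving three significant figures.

V ≈ 4.74 × 10^6 ft³

Direct-runoff ordinates (Q − Q_b): 0.0, 6.0, 9.0, 11.0, 25.0, 48.0, 53.0, 80.0, 94.0, 54.0, 31.0, 18.0, 10.0, 0.0 cfs.
ΣQ_DR = 439.0 cfs.
With Δt = 3 h = 10800 s, V = ΣQ_DR · Δt = 439.0 × 10800 = 4.74 × 10^6 ft³.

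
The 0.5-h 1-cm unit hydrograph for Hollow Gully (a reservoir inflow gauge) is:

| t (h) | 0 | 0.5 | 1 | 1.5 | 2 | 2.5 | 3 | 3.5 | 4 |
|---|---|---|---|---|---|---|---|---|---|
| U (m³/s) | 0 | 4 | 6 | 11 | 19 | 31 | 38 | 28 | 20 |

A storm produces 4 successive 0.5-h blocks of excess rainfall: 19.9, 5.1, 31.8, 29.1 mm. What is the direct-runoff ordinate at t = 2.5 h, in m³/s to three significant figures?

By discrete convolution, Q_j = Σ (P_i / 10 mm) · U_{j−i}.
At t = 2.5 h (j=5): Q = (19.9/10)·31 + (5.1/10)·19 + (31.8/10)·11 + (29.1/10)·6 = 124 m³/s.

Q ≈ 124 m³/s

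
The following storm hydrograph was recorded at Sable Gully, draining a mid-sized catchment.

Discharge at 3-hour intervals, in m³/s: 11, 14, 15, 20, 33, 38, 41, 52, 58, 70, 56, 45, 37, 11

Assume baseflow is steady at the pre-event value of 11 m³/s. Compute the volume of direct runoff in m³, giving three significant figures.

V ≈ 3.75 × 10^6 m³

Direct-runoff ordinates (Q − Q_b): 0.0, 3.0, 4.0, 9.0, 22.0, 27.0, 30.0, 41.0, 47.0, 59.0, 45.0, 34.0, 26.0, 0.0 m³/s.
ΣQ_DR = 347.0 m³/s.
With Δt = 3 h = 10800 s, V = ΣQ_DR · Δt = 347.0 × 10800 = 3.75 × 10^6 m³.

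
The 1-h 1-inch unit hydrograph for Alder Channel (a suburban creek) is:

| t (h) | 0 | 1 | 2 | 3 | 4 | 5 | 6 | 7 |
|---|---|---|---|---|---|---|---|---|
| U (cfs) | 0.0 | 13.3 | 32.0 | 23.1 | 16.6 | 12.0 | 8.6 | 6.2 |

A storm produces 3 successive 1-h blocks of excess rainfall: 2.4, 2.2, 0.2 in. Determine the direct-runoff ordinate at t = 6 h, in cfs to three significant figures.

Q ≈ 50.4 cfs

By discrete convolution, Q_j = Σ (P_i / 1 in) · U_{j−i}.
At t = 6 h (j=6): Q = (2.4/1)·8.6 + (2.2/1)·12.0 + (0.2/1)·16.6 = 50.4 cfs.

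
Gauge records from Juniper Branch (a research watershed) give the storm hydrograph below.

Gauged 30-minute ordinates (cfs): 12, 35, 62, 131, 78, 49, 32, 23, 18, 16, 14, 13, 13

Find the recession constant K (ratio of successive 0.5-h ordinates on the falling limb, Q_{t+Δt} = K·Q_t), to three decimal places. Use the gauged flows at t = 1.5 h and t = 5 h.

K ≈ 0.727

Using the recession-limb readings at t = 1.5 h and t = 5 h: Q falls from 131 to 14 cfs over 7 intervals.
K = (Q₂/Q₁)^(1/7) = (14/131)^(1/7) = 0.727.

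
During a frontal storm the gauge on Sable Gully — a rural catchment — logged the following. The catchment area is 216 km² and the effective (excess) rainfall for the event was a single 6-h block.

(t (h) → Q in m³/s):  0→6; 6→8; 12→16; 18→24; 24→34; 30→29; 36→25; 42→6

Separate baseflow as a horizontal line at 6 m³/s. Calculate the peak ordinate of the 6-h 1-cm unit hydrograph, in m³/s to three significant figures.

Direct runoff: 0.0, 2.0, 10.0, 18.0, 28.0, 23.0, 19.0, 0.0 m³/s; ΣQ_DR = 100.0 m³/s, peak = 28.0 m³/s.
Runoff depth d = ΣQ_DR·Δt / A = 100.0 × 21600 / (216 km²) = 10.00 mm.
The 1-cm UH is the DRH scaled by (10 mm)/d, so U_p = 28.0 × 10/10.00 = 28.0 m³/s.

U_p ≈ 28.0 m³/s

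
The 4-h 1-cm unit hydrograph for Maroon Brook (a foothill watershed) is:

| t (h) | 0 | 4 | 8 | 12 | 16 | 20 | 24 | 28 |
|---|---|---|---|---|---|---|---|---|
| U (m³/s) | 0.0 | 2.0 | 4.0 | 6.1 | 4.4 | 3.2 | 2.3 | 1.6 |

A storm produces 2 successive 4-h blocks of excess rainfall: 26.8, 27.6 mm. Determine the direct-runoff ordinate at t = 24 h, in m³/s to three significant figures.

Q ≈ 15.0 m³/s

By discrete convolution, Q_j = Σ (P_i / 10 mm) · U_{j−i}.
At t = 24 h (j=6): Q = (26.8/10)·2.3 + (27.6/10)·3.2 = 15.0 m³/s.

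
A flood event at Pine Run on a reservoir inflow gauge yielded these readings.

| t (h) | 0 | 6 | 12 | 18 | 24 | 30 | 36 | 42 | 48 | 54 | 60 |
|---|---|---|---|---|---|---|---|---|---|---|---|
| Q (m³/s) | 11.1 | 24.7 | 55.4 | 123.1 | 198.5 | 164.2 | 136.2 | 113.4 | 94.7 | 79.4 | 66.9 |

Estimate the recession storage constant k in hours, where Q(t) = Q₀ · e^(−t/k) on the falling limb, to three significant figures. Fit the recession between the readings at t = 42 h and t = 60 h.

k ≈ 34.1 h

On the falling limb, Q drops from 113.4 to 66.9 m³/s between t = 42 h and t = 60 h (Δt = 18 h).
k = −Δt / ln(Q₂/Q₁) = −18 / ln(66.9/113.4) = 34.1 h.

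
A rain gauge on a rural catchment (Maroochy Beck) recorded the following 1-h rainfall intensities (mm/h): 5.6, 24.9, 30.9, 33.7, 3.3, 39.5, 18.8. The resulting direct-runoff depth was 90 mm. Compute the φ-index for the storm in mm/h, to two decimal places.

Only the 5 blocks with intensity above φ contribute runoff: 24.9, 30.9, 33.7, 39.5, 18.8 mm/h.
Σ(I−φ)·Δt = d  ⇒  (24.9+30.9+33.7+39.5+18.8 − 5φ)·1 = 90
φ = (147.8 − 90/1) / 5 = 11.56 mm/h.

φ ≈ 11.56 mm/h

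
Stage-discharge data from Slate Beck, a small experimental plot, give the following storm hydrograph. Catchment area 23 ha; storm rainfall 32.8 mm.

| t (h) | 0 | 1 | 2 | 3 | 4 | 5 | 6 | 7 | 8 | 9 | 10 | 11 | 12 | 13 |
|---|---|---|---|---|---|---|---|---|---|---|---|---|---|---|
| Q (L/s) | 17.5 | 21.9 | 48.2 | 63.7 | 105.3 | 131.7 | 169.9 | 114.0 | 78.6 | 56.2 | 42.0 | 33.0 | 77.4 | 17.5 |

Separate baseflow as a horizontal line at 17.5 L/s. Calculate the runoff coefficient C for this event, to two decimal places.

C ≈ 0.35

ΣQ_DR = 731.9 L/s; V = ΣQ_DR·Δt = 2.635 × 10^6 L.
Runoff depth d = V / A = 11.46 mm.
C = d / P = 11.46 / 32.8 = 0.35.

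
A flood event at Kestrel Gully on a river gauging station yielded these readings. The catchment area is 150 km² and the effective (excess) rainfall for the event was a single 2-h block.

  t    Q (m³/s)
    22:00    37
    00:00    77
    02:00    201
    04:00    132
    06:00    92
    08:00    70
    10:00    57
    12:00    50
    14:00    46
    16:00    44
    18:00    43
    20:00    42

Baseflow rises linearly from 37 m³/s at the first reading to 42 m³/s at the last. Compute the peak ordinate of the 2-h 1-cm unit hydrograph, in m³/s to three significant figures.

U_p ≈ 81.5 m³/s

Direct runoff: 0.00, 39.55, 163.09, 93.64, 53.18, 30.73, 17.27, 9.82, 5.36, 2.91, 1.45, 0.00 m³/s; ΣQ_DR = 417.0 m³/s, peak = 163.09 m³/s.
Runoff depth d = ΣQ_DR·Δt / A = 417.0 × 7200 / (150 km²) = 20.02 mm.
The 1-cm UH is the DRH scaled by (10 mm)/d, so U_p = 163.09 × 10/20.02 = 81.5 m³/s.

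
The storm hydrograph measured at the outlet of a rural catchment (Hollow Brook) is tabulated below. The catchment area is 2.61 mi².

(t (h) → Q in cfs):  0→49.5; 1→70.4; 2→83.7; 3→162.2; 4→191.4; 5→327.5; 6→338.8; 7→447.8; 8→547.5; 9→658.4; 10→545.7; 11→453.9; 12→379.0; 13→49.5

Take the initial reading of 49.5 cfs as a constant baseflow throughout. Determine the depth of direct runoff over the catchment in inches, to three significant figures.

Direct runoff: 0.0, 20.9, 34.2, 112.7, 141.9, 278.0, 289.3, 398.3, 498.0, 608.9, 496.2, 404.4, 329.5, 0.0 cfs; ΣQ_DR = 3612 cfs.
V = ΣQ_DR · Δt = 3612 × 3600 s = 1.300 × 10^7 ft³.
Over A = 2.61 mi², depth = V / A = 2.14 in.

d ≈ 2.14 in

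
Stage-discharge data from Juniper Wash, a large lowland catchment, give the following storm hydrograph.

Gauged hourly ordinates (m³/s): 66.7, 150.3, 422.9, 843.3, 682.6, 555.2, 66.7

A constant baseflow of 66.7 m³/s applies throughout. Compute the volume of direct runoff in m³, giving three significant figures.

V ≈ 8.35 × 10^6 m³

Direct-runoff ordinates (Q − Q_b): 0.0, 83.6, 356.2, 776.6, 615.9, 488.5, 0.0 m³/s.
ΣQ_DR = 2321 m³/s.
With Δt = 1 h = 3600 s, V = ΣQ_DR · Δt = 2321 × 3600 = 8.35 × 10^6 m³.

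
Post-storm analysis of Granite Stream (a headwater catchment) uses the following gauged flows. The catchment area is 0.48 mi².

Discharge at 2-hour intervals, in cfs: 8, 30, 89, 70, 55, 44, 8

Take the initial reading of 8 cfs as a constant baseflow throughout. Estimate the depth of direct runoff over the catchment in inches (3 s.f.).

d ≈ 1.60 in

Direct runoff: 0.0, 22.0, 81.0, 62.0, 47.0, 36.0, 0.0 cfs; ΣQ_DR = 248.0 cfs.
V = ΣQ_DR · Δt = 248.0 × 7200 s = 1.786 × 10^6 ft³.
Over A = 0.48 mi², depth = V / A = 1.60 in.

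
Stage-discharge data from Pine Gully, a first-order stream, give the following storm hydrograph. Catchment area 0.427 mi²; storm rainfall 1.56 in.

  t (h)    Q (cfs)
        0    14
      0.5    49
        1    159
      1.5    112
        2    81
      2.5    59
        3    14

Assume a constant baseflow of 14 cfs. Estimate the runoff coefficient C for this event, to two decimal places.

C ≈ 0.45

ΣQ_DR = 390.0 cfs; V = ΣQ_DR·Δt = 7.020 × 10^5 ft³.
Runoff depth d = V / A = 0.7077 in.
C = d / P = 0.7077 / 1.56 = 0.45.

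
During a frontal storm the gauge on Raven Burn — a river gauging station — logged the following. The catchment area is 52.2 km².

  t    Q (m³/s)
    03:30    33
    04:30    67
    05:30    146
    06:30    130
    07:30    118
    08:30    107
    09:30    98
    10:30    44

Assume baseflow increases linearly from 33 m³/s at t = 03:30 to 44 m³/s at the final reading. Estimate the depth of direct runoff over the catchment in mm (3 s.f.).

Direct runoff: 0.00, 32.43, 109.86, 92.29, 78.71, 66.14, 55.57, 0.00 m³/s; ΣQ_DR = 435.0 m³/s.
V = ΣQ_DR · Δt = 435.0 × 3600 s = 1.566 × 10^6 m³.
Over A = 52.2 km², depth = V / A = 30.0 mm.

d ≈ 30.0 mm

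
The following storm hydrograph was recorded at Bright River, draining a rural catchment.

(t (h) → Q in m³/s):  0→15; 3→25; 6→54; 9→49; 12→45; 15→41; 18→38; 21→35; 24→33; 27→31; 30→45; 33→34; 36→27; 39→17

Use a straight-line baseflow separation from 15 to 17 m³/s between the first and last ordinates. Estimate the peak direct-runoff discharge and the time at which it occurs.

Q_p = 38.69 m³/s at t = 6 h

Subtracting baseflow gives direct-runoff ordinates: 0.00, 9.85, 38.69, 33.54, 29.38, 25.23, 22.08, 18.92, 16.77, 14.62, 28.46, 17.31, 10.15, 0.00 m³/s.
The maximum is 38.69 m³/s, occurring at the reading for t = 6 h.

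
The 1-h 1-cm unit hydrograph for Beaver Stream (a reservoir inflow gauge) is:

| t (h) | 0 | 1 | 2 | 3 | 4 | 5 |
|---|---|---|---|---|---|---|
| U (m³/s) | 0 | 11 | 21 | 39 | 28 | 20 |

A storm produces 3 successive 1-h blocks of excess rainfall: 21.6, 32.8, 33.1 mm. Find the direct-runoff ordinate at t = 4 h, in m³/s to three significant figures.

By discrete convolution, Q_j = Σ (P_i / 10 mm) · U_{j−i}.
At t = 4 h (j=4): Q = (21.6/10)·28 + (32.8/10)·39 + (33.1/10)·21 = 258 m³/s.

Q ≈ 258 m³/s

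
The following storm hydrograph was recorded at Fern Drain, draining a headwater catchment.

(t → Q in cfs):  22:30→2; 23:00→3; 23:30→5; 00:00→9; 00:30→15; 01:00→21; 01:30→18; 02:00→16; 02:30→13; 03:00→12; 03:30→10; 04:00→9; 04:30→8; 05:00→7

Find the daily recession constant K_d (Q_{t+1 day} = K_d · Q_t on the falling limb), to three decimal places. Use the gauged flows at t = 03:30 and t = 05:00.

Between t = 03:30 and t = 05:00 the flow falls from 10 to 7 cfs over 3×0.5 h = 1.5 h.
Per-interval ratio K = (7/10)^(1/3) = 0.8879; K_d = K^(24/0.5) = 0.003.

K_d ≈ 0.003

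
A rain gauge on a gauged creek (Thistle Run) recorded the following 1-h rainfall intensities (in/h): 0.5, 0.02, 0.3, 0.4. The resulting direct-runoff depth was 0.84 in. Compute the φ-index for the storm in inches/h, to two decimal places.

Only the 3 blocks with intensity above φ contribute runoff: 0.5, 0.3, 0.4 in/h.
Σ(I−φ)·Δt = d  ⇒  (0.5+0.3+0.4 − 3φ)·1 = 0.84
φ = (1.200 − 0.84/1) / 3 = 0.12 in/h.

φ ≈ 0.12 in/h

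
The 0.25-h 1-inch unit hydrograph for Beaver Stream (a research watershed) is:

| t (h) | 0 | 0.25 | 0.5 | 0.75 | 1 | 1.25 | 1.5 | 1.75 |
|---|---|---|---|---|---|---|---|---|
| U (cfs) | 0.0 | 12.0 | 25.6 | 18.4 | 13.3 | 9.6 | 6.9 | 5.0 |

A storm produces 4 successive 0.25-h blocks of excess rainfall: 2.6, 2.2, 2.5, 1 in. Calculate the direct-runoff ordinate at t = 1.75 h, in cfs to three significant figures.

Q ≈ 65.5 cfs

By discrete convolution, Q_j = Σ (P_i / 1 in) · U_{j−i}.
At t = 1.75 h (j=7): Q = (2.6/1)·5.0 + (2.2/1)·6.9 + (2.5/1)·9.6 + (1/1)·13.3 = 65.5 cfs.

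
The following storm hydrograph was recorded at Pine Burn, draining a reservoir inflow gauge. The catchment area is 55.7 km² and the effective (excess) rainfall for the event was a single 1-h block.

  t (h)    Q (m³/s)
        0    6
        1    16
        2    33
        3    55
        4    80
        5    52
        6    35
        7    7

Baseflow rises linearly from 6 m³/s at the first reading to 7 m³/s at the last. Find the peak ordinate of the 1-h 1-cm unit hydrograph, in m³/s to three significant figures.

U_p ≈ 49.0 m³/s

Direct runoff: 0.00, 9.86, 26.71, 48.57, 73.43, 45.29, 28.14, 0.00 m³/s; ΣQ_DR = 232.0 m³/s, peak = 73.43 m³/s.
Runoff depth d = ΣQ_DR·Δt / A = 232.0 × 3600 / (55.7 km²) = 14.99 mm.
The 1-cm UH is the DRH scaled by (10 mm)/d, so U_p = 73.43 × 10/14.99 = 49.0 m³/s.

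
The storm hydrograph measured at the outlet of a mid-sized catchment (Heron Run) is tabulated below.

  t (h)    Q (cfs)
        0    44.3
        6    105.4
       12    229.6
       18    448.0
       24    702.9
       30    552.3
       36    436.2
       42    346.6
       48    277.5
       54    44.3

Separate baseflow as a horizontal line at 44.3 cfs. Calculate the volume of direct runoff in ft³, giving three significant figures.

Direct-runoff ordinates (Q − Q_b): 0.0, 61.1, 185.3, 403.7, 658.6, 508.0, 391.9, 302.3, 233.2, 0.0 cfs.
ΣQ_DR = 2744 cfs.
With Δt = 6 h = 21600 s, V = ΣQ_DR · Δt = 2744 × 21600 = 5.93 × 10^7 ft³.

V ≈ 5.93 × 10^7 ft³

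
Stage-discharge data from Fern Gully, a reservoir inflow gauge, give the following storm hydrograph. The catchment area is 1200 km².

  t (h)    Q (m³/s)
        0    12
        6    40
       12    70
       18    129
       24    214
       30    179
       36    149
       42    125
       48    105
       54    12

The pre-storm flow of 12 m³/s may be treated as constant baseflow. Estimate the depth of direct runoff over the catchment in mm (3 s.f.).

Direct runoff: 0.0, 28.0, 58.0, 117.0, 202.0, 167.0, 137.0, 113.0, 93.0, 0.0 m³/s; ΣQ_DR = 915.0 m³/s.
V = ΣQ_DR · Δt = 915.0 × 21600 s = 1.976 × 10^7 m³.
Over A = 1200 km², depth = V / A = 16.5 mm.

d ≈ 16.5 mm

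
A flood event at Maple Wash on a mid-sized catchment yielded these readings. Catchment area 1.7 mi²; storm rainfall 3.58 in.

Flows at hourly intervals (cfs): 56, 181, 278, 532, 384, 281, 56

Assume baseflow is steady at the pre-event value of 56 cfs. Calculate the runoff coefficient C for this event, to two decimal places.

ΣQ_DR = 1376 cfs; V = ΣQ_DR·Δt = 4.954 × 10^6 ft³.
Runoff depth d = V / A = 1.254 in.
C = d / P = 1.254 / 3.58 = 0.35.

C ≈ 0.35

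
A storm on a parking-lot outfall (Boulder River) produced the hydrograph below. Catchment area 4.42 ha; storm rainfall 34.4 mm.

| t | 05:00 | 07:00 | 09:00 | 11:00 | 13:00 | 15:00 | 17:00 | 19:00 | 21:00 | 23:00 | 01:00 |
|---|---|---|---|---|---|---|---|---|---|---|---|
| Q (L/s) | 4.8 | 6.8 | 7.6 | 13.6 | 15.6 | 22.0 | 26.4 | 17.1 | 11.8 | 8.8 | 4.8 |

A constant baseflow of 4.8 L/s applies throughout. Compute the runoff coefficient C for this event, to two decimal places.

C ≈ 0.41

ΣQ_DR = 86.50 L/s; V = ΣQ_DR·Δt = 6.228 × 10^5 L.
Runoff depth d = V / A = 14.09 mm.
C = d / P = 14.09 / 34.4 = 0.41.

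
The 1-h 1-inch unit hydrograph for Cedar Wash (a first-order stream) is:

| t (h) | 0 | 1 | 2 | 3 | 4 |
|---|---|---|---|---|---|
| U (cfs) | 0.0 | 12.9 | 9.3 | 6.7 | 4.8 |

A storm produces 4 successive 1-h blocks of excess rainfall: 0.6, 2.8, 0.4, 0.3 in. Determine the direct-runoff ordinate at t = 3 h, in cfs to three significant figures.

Q ≈ 35.2 cfs

By discrete convolution, Q_j = Σ (P_i / 1 in) · U_{j−i}.
At t = 3 h (j=3): Q = (0.6/1)·6.7 + (2.8/1)·9.3 + (0.4/1)·12.9 + (0.3/1)·0.0 = 35.2 cfs.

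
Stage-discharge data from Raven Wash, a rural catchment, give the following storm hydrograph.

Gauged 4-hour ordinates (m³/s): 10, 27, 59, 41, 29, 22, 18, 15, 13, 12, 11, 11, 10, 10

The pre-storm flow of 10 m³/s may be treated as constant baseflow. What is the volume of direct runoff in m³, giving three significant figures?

Direct-runoff ordinates (Q − Q_b): 0.0, 17.0, 49.0, 31.0, 19.0, 12.0, 8.0, 5.0, 3.0, 2.0, 1.0, 1.0, 0.0, 0.0 m³/s.
ΣQ_DR = 148.0 m³/s.
With Δt = 4 h = 14400 s, V = ΣQ_DR · Δt = 148.0 × 14400 = 2.13 × 10^6 m³.

V ≈ 2.13 × 10^6 m³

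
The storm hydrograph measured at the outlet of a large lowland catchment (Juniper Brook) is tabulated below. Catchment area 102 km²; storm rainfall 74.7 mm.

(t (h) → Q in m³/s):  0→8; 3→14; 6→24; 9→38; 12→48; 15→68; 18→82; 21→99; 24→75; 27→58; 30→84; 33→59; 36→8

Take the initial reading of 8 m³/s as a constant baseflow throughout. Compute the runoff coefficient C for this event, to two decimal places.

C ≈ 0.80

ΣQ_DR = 561.0 m³/s; V = ΣQ_DR·Δt = 6.059 × 10^6 m³.
Runoff depth d = V / A = 59.40 mm.
C = d / P = 59.40 / 74.7 = 0.80.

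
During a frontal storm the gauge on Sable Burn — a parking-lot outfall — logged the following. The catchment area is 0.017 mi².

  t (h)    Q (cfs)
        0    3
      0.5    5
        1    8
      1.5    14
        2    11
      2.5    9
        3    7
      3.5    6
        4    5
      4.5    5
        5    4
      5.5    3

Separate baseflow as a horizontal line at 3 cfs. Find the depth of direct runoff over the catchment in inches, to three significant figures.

d ≈ 2.01 in

Direct runoff: 0.0, 2.0, 5.0, 11.0, 8.0, 6.0, 4.0, 3.0, 2.0, 2.0, 1.0, 0.0 cfs; ΣQ_DR = 44.00 cfs.
V = ΣQ_DR · Δt = 44.00 × 1800 s = 79200 ft³.
Over A = 0.017 mi², depth = V / A = 2.01 in.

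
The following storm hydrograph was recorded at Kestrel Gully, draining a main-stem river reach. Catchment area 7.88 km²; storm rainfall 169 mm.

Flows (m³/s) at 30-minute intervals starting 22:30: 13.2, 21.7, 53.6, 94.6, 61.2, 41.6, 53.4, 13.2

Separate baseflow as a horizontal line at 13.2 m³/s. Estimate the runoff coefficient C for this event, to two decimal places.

C ≈ 0.33

ΣQ_DR = 246.9 m³/s; V = ΣQ_DR·Δt = 4.444 × 10^5 m³.
Runoff depth d = V / A = 56.40 mm.
C = d / P = 56.40 / 169 = 0.33.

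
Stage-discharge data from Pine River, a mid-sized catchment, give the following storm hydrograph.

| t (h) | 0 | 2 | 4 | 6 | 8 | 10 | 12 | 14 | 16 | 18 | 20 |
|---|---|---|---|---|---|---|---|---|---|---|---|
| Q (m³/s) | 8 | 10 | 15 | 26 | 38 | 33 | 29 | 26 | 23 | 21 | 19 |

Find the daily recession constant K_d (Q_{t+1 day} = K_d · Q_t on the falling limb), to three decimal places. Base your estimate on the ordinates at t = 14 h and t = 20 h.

K_d ≈ 0.285

Between t = 14 h and t = 20 h the flow falls from 26 to 19 m³/s over 3×2 h = 6 h.
Per-interval ratio K = (19/26)^(1/3) = 0.9007; K_d = K^(24/2) = 0.285.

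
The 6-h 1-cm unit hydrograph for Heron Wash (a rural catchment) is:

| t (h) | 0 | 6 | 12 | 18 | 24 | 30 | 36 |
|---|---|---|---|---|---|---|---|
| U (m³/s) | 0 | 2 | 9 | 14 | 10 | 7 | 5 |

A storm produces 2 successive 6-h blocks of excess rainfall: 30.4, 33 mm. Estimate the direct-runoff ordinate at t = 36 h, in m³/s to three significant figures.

By discrete convolution, Q_j = Σ (P_i / 10 mm) · U_{j−i}.
At t = 36 h (j=6): Q = (30.4/10)·5 + (33/10)·7 = 38.3 m³/s.

Q ≈ 38.3 m³/s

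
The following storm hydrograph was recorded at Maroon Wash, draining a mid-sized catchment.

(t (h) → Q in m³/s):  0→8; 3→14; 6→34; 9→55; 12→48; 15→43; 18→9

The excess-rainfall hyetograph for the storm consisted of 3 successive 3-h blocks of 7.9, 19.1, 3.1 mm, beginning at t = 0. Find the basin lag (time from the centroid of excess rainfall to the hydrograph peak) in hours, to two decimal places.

t_L ≈ 4.98 h

Centroid of excess rainfall: t_c = Σ P_i·t̄_i / ΣP_i = 4.0216 h (block centres at 1.5, 4.5, 7.5 h).
Hydrograph peak occurs at t = 9 h, so basin lag t_L = 9 − 4.0216 = 4.98 h.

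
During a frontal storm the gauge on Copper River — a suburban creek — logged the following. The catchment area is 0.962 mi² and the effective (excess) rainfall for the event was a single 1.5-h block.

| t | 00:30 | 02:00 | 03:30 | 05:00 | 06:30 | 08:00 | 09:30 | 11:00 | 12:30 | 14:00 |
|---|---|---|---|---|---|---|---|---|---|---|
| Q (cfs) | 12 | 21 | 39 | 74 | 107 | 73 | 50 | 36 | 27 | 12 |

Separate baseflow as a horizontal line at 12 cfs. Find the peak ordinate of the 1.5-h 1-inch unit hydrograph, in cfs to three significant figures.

Direct runoff: 0.0, 9.0, 27.0, 62.0, 95.0, 61.0, 38.0, 24.0, 15.0, 0.0 cfs; ΣQ_DR = 331.0 cfs, peak = 95.0 cfs.
Runoff depth d = ΣQ_DR·Δt / A = 331.0 × 5400 / (0.962 mi²) = 0.7998 in.
The 1-inch UH is the DRH scaled by (1 in)/d, so U_p = 95.0 × 1/0.7998 = 119 cfs.

U_p ≈ 119 cfs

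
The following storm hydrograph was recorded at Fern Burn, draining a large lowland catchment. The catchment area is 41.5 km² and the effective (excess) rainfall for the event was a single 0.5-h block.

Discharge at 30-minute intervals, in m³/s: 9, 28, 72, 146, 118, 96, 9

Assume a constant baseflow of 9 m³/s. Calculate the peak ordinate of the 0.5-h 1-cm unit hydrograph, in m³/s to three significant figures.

Direct runoff: 0.0, 19.0, 63.0, 137.0, 109.0, 87.0, 0.0 m³/s; ΣQ_DR = 415.0 m³/s, peak = 137.0 m³/s.
Runoff depth d = ΣQ_DR·Δt / A = 415.0 × 1800 / (41.5 km²) = 18.00 mm.
The 1-cm UH is the DRH scaled by (10 mm)/d, so U_p = 137.0 × 10/18.00 = 76.1 m³/s.

U_p ≈ 76.1 m³/s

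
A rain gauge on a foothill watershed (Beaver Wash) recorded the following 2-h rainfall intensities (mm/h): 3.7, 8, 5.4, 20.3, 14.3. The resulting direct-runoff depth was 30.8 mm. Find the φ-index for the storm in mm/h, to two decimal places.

Only the 2 blocks with intensity above φ contribute runoff: 20.3, 14.3 mm/h.
Σ(I−φ)·Δt = d  ⇒  (20.3+14.3 − 2φ)·2 = 30.8
φ = (34.60 − 30.8/2) / 2 = 9.60 mm/h.

φ ≈ 9.60 mm/h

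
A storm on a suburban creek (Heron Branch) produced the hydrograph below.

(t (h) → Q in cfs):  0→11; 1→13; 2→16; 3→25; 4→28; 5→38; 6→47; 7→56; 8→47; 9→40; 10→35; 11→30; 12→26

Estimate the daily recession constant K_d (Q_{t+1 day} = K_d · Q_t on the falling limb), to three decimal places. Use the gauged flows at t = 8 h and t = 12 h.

K_d ≈ 0.029

Between t = 8 h and t = 12 h the flow falls from 47 to 26 cfs over 4×1 h = 4 h.
Per-interval ratio K = (26/47)^(1/4) = 0.8624; K_d = K^(24/1) = 0.029.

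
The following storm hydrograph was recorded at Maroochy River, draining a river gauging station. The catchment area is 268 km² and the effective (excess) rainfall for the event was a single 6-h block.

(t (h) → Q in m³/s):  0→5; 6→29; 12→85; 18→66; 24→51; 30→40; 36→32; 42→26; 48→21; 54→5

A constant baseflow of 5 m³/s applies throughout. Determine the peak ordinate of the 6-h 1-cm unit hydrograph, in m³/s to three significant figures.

U_p ≈ 32.0 m³/s

Direct runoff: 0.0, 24.0, 80.0, 61.0, 46.0, 35.0, 27.0, 21.0, 16.0, 0.0 m³/s; ΣQ_DR = 310.0 m³/s, peak = 80.0 m³/s.
Runoff depth d = ΣQ_DR·Δt / A = 310.0 × 21600 / (268 km²) = 24.99 mm.
The 1-cm UH is the DRH scaled by (10 mm)/d, so U_p = 80.0 × 10/24.99 = 32.0 m³/s.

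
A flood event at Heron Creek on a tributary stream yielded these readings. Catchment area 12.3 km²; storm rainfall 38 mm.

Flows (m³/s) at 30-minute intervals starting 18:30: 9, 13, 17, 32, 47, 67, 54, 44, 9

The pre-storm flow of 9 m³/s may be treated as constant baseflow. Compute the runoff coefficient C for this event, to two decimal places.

C ≈ 0.81

ΣQ_DR = 211.0 m³/s; V = ΣQ_DR·Δt = 3.798 × 10^5 m³.
Runoff depth d = V / A = 30.88 mm.
C = d / P = 30.88 / 38 = 0.81.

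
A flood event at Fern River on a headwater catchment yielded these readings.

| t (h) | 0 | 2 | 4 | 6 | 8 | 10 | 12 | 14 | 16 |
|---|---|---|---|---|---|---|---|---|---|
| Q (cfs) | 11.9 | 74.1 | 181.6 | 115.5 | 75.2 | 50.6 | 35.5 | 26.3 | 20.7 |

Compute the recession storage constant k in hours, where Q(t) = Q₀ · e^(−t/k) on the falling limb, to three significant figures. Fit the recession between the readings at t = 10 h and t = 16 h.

On the falling limb, Q drops from 50.6 to 20.7 cfs between t = 10 h and t = 16 h (Δt = 6 h).
k = −Δt / ln(Q₂/Q₁) = −6 / ln(20.7/50.6) = 6.71 h.

k ≈ 6.71 h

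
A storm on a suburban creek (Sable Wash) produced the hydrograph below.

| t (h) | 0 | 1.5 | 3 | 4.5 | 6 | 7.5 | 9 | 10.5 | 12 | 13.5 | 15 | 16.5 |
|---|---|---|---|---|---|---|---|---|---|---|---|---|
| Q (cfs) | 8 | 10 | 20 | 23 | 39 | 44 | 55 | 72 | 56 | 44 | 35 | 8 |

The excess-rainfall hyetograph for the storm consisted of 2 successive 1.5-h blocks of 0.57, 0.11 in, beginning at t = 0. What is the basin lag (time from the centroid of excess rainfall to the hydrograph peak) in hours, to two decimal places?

t_L ≈ 9.51 h

Centroid of excess rainfall: t_c = Σ P_i·t̄_i / ΣP_i = 0.9926 h (block centres at 0.75, 2.25 h).
Hydrograph peak occurs at t = 10.5 h, so basin lag t_L = 10.5 − 0.9926 = 9.51 h.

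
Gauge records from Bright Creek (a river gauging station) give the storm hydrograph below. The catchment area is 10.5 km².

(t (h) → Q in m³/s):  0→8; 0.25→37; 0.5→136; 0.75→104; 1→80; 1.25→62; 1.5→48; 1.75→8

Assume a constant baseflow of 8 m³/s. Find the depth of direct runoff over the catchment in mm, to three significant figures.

d ≈ 35.9 mm

Direct runoff: 0.0, 29.0, 128.0, 96.0, 72.0, 54.0, 40.0, 0.0 m³/s; ΣQ_DR = 419.0 m³/s.
V = ΣQ_DR · Δt = 419.0 × 900 s = 3.771 × 10^5 m³.
Over A = 10.5 km², depth = V / A = 35.9 mm.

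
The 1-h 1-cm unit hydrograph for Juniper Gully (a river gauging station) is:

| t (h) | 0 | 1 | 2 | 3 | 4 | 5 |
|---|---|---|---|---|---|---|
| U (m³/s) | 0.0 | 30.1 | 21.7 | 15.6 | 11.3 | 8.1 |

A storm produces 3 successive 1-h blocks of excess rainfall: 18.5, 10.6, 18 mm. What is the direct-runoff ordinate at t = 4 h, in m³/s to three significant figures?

By discrete convolution, Q_j = Σ (P_i / 10 mm) · U_{j−i}.
At t = 4 h (j=4): Q = (18.5/10)·11.3 + (10.6/10)·15.6 + (18/10)·21.7 = 76.5 m³/s.

Q ≈ 76.5 m³/s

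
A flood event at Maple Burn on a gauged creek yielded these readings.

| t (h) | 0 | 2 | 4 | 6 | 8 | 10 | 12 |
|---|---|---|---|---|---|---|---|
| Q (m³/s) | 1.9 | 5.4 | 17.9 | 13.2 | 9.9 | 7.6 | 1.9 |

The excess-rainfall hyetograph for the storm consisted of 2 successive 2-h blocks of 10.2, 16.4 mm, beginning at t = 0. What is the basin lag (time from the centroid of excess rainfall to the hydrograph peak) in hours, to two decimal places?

Centroid of excess rainfall: t_c = Σ P_i·t̄_i / ΣP_i = 2.2331 h (block centres at 1, 3 h).
Hydrograph peak occurs at t = 4 h, so basin lag t_L = 4 − 2.2331 = 1.77 h.

t_L ≈ 1.77 h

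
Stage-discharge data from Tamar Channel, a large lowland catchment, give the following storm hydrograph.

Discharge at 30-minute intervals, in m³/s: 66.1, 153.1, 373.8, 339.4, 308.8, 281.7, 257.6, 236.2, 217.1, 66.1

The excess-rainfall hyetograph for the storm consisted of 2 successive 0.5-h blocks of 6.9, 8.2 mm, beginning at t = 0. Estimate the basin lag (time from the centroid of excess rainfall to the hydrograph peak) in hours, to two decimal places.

t_L ≈ 0.48 h

Centroid of excess rainfall: t_c = Σ P_i·t̄_i / ΣP_i = 0.5215 h (block centres at 0.25, 0.75 h).
Hydrograph peak occurs at t = 1 h, so basin lag t_L = 1 − 0.5215 = 0.48 h.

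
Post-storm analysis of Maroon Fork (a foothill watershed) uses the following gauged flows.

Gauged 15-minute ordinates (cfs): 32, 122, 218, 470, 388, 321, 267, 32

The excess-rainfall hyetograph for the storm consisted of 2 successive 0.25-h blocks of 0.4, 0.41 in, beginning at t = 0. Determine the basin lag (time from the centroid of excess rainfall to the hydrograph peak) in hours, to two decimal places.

Centroid of excess rainfall: t_c = Σ P_i·t̄_i / ΣP_i = 0.2515 h (block centres at 0.125, 0.375 h).
Hydrograph peak occurs at t = 0.75 h, so basin lag t_L = 0.75 − 0.2515 = 0.50 h.

t_L ≈ 0.50 h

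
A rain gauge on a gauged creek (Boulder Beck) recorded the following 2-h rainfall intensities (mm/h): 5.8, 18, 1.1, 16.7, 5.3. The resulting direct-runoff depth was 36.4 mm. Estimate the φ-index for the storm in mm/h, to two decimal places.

Only the 2 blocks with intensity above φ contribute runoff: 18, 16.7 mm/h.
Σ(I−φ)·Δt = d  ⇒  (18+16.7 − 2φ)·2 = 36.4
φ = (34.70 − 36.4/2) / 2 = 8.25 mm/h.

φ ≈ 8.25 mm/h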